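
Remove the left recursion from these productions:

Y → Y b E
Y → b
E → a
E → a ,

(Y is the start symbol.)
Y is directly left-recursive. The standard transformation for
  A → A α₁ | ... | A α_m | β₁ | ... | β_n
is
  A  → β₁ A' | ... | β_n A'
  A' → α₁ A' | ... | α_m A' | ε

Y → b becomes Y → b Y'
Y → Y b E becomes Y' → b E Y'
Add Y' → ε

Productions for other non-terminals are unchanged:
  E → a
  E → a ,

Resulting grammar:
Y → b Y'
Y' → b E Y'
Y' → ε
E → a
E → a ,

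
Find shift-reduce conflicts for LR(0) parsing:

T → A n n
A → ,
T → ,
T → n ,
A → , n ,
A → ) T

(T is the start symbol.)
Yes — I2: [A → , .] vs [A → , . n ,]

Augment with T' → T and build the canonical LR(0) collection (I0 = CLOSURE({[T' → . T]}), then GOTO on every symbol after a dot until no new states appear). It has 12 states:
  I0: { [A → . ) T], [A → . , n ,], [A → . ,], [T → . ,], [T → . A n n], [T → . n ,], [T' → . T] }  — shift
  I1: { [A → ) . T], [A → . ) T], [A → . , n ,], [A → . ,], [T → . ,], [T → . A n n], [T → . n ,] }  — shift
  I2: { [A → , . n ,], [A → , .], [T → , .] }  — shift, 2 reduces
  I3: { [T → A . n n] }  — shift
  I4: { [T' → T .] }  — accept
  I5: { [T → n . ,] }  — shift
  I6: { [T → n , .] }  — reduce
  I7: { [T → A n . n] }  — shift
  I8: { [T → A n n .] }  — reduce
  I9: { [A → , n . ,] }  — shift
  I10: { [A → , n , .] }  — reduce
  I11: { [A → ) T .] }  — reduce

I2 contains reduce items [A → , .], [T → , .] and shift item [A → , . n ,] — shift-reduce conflict.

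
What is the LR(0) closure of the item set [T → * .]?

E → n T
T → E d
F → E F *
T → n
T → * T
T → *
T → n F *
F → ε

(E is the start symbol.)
To compute CLOSURE, for each item [A → α.Bβ] where B is a non-terminal, add [B → .γ] for all productions B → γ; repeat for the newly added items until nothing changes.

Start with: [T → * .]
The dot is at the end, so nothing is added.

CLOSURE = { [T → * .] }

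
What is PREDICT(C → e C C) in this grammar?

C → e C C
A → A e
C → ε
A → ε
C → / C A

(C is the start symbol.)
PREDICT(C → e C C) = (FIRST(RHS) \ {ε}) ∪ (FOLLOW(C) if ε ∈ FIRST(RHS), i.e. RHS ⇒* ε)
FIRST(e C C) = { 'e' }
ε ∉ FIRST(e C C), so FOLLOW(C) is not added.
PREDICT(C → e C C) = { 'e' }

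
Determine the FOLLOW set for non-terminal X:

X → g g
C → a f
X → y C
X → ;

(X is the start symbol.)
To compute FOLLOW(X), find every occurrence of X on a right-hand side N → α X β: add FIRST(β) \ {ε}, and if β is empty or nullable also add FOLLOW(N). Iterate to a fixed point.

X is the start symbol, so $ ∈ FOLLOW(X).
X does not occur on any right-hand side.

Taking the union: FOLLOW(X) = { $ }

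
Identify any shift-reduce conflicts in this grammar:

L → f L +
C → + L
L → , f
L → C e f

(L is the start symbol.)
No shift-reduce conflicts

Augment with L' → L and build the canonical LR(0) collection (I0 = CLOSURE({[L' → . L]}), then GOTO on every symbol after a dot until no new states appear). It has 12 states:
  I0: { [C → . + L], [L → . , f], [L → . C e f], [L → . f L +], [L' → . L] }  — shift
  I1: { [C → + . L], [C → . + L], [L → . , f], [L → . C e f], [L → . f L +] }  — shift
  I2: { [L → , . f] }  — shift
  I3: { [L → C . e f] }  — shift
  I4: { [L' → L .] }  — accept
  I5: { [C → . + L], [L → . , f], [L → . C e f], [L → . f L +], [L → f . L +] }  — shift
  I6: { [L → f L . +] }  — shift
  I7: { [L → f L + .] }  — reduce
  I8: { [L → C e . f] }  — shift
  I9: { [L → C e f .] }  — reduce
  I10: { [L → , f .] }  — reduce
  I11: { [C → + L .] }  — reduce

No state contains both a complete item and a shift item.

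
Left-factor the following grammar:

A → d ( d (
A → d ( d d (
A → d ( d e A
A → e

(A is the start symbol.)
A → d ( d A'
A' → (
A' → d (
A' → e A
A → e

Left-factoring transforms A → αβ₁ | αβ₂ into A → αA' and A' → β₁ | β₂
(α is the longest common prefix among the alternatives). Repeat until
no nonterminal has two alternatives with a common prefix.

Round 1: A has alternatives sharing prefix 'd ( d'. Introduce A': A → d ( d A'
  Add: A' → (
  Add: A' → d (
  Add: A' → e A

No remaining common prefixes — done.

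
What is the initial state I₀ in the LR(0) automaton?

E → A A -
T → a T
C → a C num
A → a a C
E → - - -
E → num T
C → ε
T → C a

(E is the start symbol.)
First, augment the grammar with E' → E
I₀ = CLOSURE({ [E' → . E] }):
  [E' → . E] has the dot before E: add [E → . A A -], [E → . - - -], [E → . num T]
  [E → . A A -] has the dot before A: add [A → . a a C]
No further items can be added.

I₀ = { [A → . a a C], [E → . - - -], [E → . A A -], [E → . num T], [E' → . E] }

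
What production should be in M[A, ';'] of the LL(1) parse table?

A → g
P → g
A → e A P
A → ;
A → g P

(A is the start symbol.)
A → ;

To find M[A, ';'], we find productions for A where ';' is in the predict set (PREDICT(N → α) = (FIRST(α) \ {ε}) ∪ (FOLLOW(N) if α ⇒* ε)).

A → g: PREDICT = { 'g' }
A → e A P: PREDICT = { 'e' }
A → ;: PREDICT = { ';' }
  ';' is in predict set, so this production goes in M[A, ';']
A → g P: PREDICT = { 'g' }

M[A, ';'] = A → ;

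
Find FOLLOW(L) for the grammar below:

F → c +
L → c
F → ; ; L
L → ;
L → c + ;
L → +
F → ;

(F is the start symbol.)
{ $ }

To compute FOLLOW(L), find every occurrence of L on a right-hand side N → α L β: add FIRST(β) \ {ε}, and if β is empty or nullable also add FOLLOW(N). Iterate to a fixed point.

In F → ; ; L: L is at the end, add FOLLOW(F)

The FOLLOW sets referred to above (computed the same way, to a fixed point):
  FOLLOW(F) = { $ }

Taking the union: FOLLOW(L) = { $ }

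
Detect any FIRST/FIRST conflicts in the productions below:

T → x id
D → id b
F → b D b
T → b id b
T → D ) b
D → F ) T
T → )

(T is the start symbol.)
Yes. T → b id b / T → D ')' b on { 'b' }

FIRST sets of the non-terminals at (or reachable through a nullable prefix from) the front of some alternative:
  FIRST(D) = { 'b', 'id' }
  FIRST(F) = { 'b' }

Productions for T:
  T → x id: FIRST = { 'x' }
  T → b id b: FIRST = { 'b' }
  T → D ) b: FIRST = { 'b', 'id' }
  T → ): FIRST = { ')' }
Productions for D:
  D → id b: FIRST = { 'id' }
  D → F ) T: FIRST = { 'b' }
F has only one production, so no FIRST/FIRST conflict is possible there.

Conflict for T: T → b id b and T → D ) b
  Overlap: { 'b' }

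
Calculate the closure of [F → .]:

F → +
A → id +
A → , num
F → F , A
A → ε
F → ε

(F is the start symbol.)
To compute CLOSURE, for each item [A → α.Bβ] where B is a non-terminal, add [B → .γ] for all productions B → γ; repeat for the newly added items until nothing changes.

Start with: [F → .]
The dot is at the end, so nothing is added.

CLOSURE = { [F → .] }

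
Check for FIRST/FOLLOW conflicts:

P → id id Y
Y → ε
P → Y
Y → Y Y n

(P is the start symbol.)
A FIRST/FOLLOW conflict occurs when a non-terminal N has a nullable alternative N → β (β ⇒* ε) and another alternative N → α with FIRST(α) ∩ FOLLOW(N) ≠ ∅: on such a lookahead the parser cannot decide between expanding α and letting N vanish via β.

Nullable non-terminals: P, Y.
FIRST sets used below: FIRST(Y) = { 'n', ε }

P: nullable alternative(s) P → Y; FOLLOW(P) = { $ }
  P → id id Y: FIRST \ {ε} = { 'id' } — disjoint from FOLLOW(P)
  P → Y: FIRST \ {ε} = { 'n' } — this is the only nullable alternative, skip

Y: nullable alternative(s) Y → ε; FOLLOW(Y) = { $, 'n' }
  Y → ε: FIRST \ {ε} = { } — this is the only nullable alternative, skip
  Y → Y Y n: FIRST \ {ε} = { 'n' } — overlaps FOLLOW(Y) on { 'n' }: CONFLICT

So the grammar has 1 FIRST/FOLLOW conflict (marked CONFLICT above).

Answer: Yes. Y → Y Y n with FOLLOW(Y) on { 'n' }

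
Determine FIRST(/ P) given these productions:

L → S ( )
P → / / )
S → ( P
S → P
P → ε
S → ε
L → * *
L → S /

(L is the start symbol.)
To compute FIRST(/ P), process the symbols left to right:
Symbol / is a terminal. Add '/' and stop.
FIRST(/ P) = { '/' }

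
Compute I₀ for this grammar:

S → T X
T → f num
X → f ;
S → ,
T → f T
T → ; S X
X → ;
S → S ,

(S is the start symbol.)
First, augment the grammar with S' → S
I₀ = CLOSURE({ [S' → . S] }):
  [S' → . S] has the dot before S: add [S → . T X], [S → . ,], [S → . S ,]
  [S → . T X] has the dot before T: add [T → . f num], [T → . f T], [T → . ; S X]
No further items can be added.

I₀ = { [S → . ,], [S → . S ,], [S → . T X], [S' → . S], [T → . ; S X], [T → . f T], [T → . f num] }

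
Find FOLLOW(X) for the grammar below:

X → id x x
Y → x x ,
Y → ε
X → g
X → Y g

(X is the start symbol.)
{ $ }

To compute FOLLOW(X), find every occurrence of X on a right-hand side N → α X β: add FIRST(β) \ {ε}, and if β is empty or nullable also add FOLLOW(N). Iterate to a fixed point.

X is the start symbol, so $ ∈ FOLLOW(X).
X does not occur on any right-hand side.

Taking the union: FOLLOW(X) = { $ }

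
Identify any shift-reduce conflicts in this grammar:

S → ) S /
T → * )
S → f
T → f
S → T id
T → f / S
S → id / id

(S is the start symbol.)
Yes — I5: [S → f .] vs [T → f . / S]

A shift-reduce conflict occurs when an LR(0) state has both:
  - a complete (reduce) item [A → α .] (dot at the end), and
  - a shift item [B → β . c γ] (dot before a terminal).

Augment with S' → S and build the canonical LR(0) collection (I0 = CLOSURE({[S' → . S]}), then GOTO on every symbol after a dot until no new states appear). It has 15 states:
  I0: { [S → . ) S /], [S → . T id], [S → . f], [S → . id / id], [S' → . S], [T → . * )], [T → . f / S], [T → . f] }  — shift
  I1: { [S → ) . S /], [S → . ) S /], [S → . T id], [S → . f], [S → . id / id], [T → . * )], [T → . f / S], [T → . f] }  — shift
  I2: { [T → * . )] }  — shift
  I3: { [S' → S .] }  — accept
  I4: { [S → T . id] }  — shift
  I5: { [S → f .], [T → f . / S], [T → f .] }  — shift, 2 reduces
  I6: { [S → id . / id] }  — shift
  I7: { [S → id / . id] }  — shift
  I8: { [S → id / id .] }  — reduce
  I9: { [S → . ) S /], [S → . T id], [S → . f], [S → . id / id], [T → . * )], [T → . f / S], [T → . f], [T → f / . S] }  — shift
  I10: { [T → f / S .] }  — reduce
  I11: { [S → T id .] }  — reduce
  I12: { [T → * ) .] }  — reduce
  I13: { [S → ) S . /] }  — shift
  I14: { [S → ) S / .] }  — reduce

I5 contains reduce items [S → f .], [T → f .] and shift item [T → f . / S] — shift-reduce conflict.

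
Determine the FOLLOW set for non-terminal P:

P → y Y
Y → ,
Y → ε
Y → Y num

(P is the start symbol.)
{ $ }

P is the start symbol, so $ ∈ FOLLOW(P).
P does not occur on any right-hand side.

Taking the union: FOLLOW(P) = { $ }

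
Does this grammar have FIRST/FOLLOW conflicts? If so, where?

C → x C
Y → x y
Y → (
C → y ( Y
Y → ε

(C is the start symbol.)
A FIRST/FOLLOW conflict occurs when a non-terminal N has a nullable alternative N → β (β ⇒* ε) and another alternative N → α with FIRST(α) ∩ FOLLOW(N) ≠ ∅: on such a lookahead the parser cannot decide between expanding α and letting N vanish via β.

Nullable non-terminals: Y.

Y: nullable alternative(s) Y → ε; FOLLOW(Y) = { $ }
  Y → x y: FIRST \ {ε} = { 'x' } — disjoint from FOLLOW(Y)
  Y → (: FIRST \ {ε} = { '(' } — disjoint from FOLLOW(Y)
  Y → ε: FIRST \ {ε} = { } — this is the only nullable alternative, skip

C has no nullable alternative, so no FIRST/FOLLOW check is needed there.

No FIRST/FOLLOW conflicts found.

Answer: No FIRST/FOLLOW conflicts.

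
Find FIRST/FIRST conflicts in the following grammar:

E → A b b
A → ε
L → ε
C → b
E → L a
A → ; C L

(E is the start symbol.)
FIRST sets of the non-terminals at (or reachable through a nullable prefix from) the front of some alternative:
  FIRST(A) = { ';', ε }
  FIRST(L) = { ε }

Productions for E:
  E → A b b: FIRST = { ';', 'b' }
  E → L a: FIRST = { 'a' }
Productions for A:
  A → ε: FIRST = { ε }
  A → ; C L: FIRST = { ';' }
L, C have only one production, so no FIRST/FIRST conflict is possible there.

All alternatives of each non-terminal have pairwise disjoint FIRST sets.

Answer: No FIRST/FIRST conflicts.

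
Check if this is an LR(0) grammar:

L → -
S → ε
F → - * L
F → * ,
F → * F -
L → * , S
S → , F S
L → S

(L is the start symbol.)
No. Shift-reduce conflict between [S → .] and [L → . * , S]

A grammar is LR(0) if no state in the canonical LR(0) collection has:
  - both a shift item (dot before a terminal) and a complete item (shift-reduce conflict), or
  - two or more complete items (reduce-reduce conflict; the accept item [L' → L .] counts as a complete item here).

Augment with L' → L and build the canonical LR(0) collection (I0 = CLOSURE({[L' → . L]}), then GOTO on every symbol after a dot until no new states appear). It has 17 states:
  I0: { [L → . * , S], [L → . -], [L → . S], [L' → . L], [S → . , F S], [S → .] }  — shift, reduce
  I1: { [L → * . , S] }  — shift
  I2: { [F → . * ,], [F → . * F -], [F → . - * L], [S → , . F S] }  — shift
  I3: { [L → - .] }  — reduce
  I4: { [L' → L .] }  — accept
  I5: { [L → S .] }  — reduce
  I6: { [F → * . ,], [F → * . F -], [F → . * ,], [F → . * F -], [F → . - * L] }  — shift
  I7: { [F → - . * L] }  — shift
  I8: { [S → , F . S], [S → . , F S], [S → .] }  — shift, reduce
  I9: { [S → , F S .] }  — reduce
  I10: { [F → - * . L], [L → . * , S], [L → . -], [L → . S], [S → . , F S], [S → .] }  — shift, reduce
  I11: { [F → - * L .] }  — reduce
  I12: { [F → * , .] }  — reduce
  I13: { [F → * F . -] }  — shift
  I14: { [F → * F - .] }  — reduce
  I15: { [L → * , . S], [S → . , F S], [S → .] }  — shift, reduce
  I16: { [L → * , S .] }  — reduce

Conflict in state I0:
  Shift-reduce conflict between [S → .] and [L → . * , S]
So the grammar is NOT LR(0).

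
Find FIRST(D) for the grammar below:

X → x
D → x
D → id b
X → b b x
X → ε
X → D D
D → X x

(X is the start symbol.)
To compute FIRST(D), examine every production with D on the left-hand side, reading each right-hand side left to right until a non-nullable symbol is reached.

FIRST sets of the other non-terminals involved (by the same procedure, iterated to a fixed point):
  FIRST(X) = { 'b', 'id', 'x', ε }

From D → x:
  - x is a terminal: add 'x' and stop
From D → id b:
  - id is a terminal: add 'id' and stop
From D → X x:
  - X is a non-terminal: add FIRST(X) \ {ε} = { 'b', 'id', 'x' }
    X is nullable, so continue to the next symbol
  - x is a terminal: add 'x' and stop

Collecting: FIRST(D) = { 'b', 'id', 'x' }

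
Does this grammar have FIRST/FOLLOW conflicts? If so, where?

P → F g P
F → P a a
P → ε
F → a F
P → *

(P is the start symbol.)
A FIRST/FOLLOW conflict occurs when a non-terminal N has a nullable alternative N → β (β ⇒* ε) and another alternative N → α with FIRST(α) ∩ FOLLOW(N) ≠ ∅: on such a lookahead the parser cannot decide between expanding α and letting N vanish via β.

Nullable non-terminals: P.
FIRST sets used below: FIRST(F) = { '*', 'a' }

P: nullable alternative(s) P → ε; FOLLOW(P) = { $, 'a' }
  P → F g P: FIRST \ {ε} = { '*', 'a' } — overlaps FOLLOW(P) on { 'a' }: CONFLICT
  P → ε: FIRST \ {ε} = { } — this is the only nullable alternative, skip
  P → *: FIRST \ {ε} = { '*' } — disjoint from FOLLOW(P)

F has no nullable alternative, so no FIRST/FOLLOW check is needed there.

So the grammar has 1 FIRST/FOLLOW conflict (marked CONFLICT above).

Answer: Yes. P → F g P with FOLLOW(P) on { 'a' }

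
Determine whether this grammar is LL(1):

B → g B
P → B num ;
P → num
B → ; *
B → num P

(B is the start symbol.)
A grammar is LL(1) if for each non-terminal N with multiple productions, the predict sets of those productions are pairwise disjoint, where PREDICT(N → α) = (FIRST(α) \ {ε}) ∪ (FOLLOW(N) if α ⇒* ε).

Relevant sets:
  FIRST(B) = { ';', 'g', 'num' }

For B:
  PREDICT(B → g B) = { 'g' }
  PREDICT(B → ';' '*') = { ';' }
  PREDICT(B → num P) = { 'num' }
For P:
  PREDICT(P → B num ';') = { ';', 'g', 'num' }
  PREDICT(P → num) = { 'num' }

Conflict found: Predict set conflict for P: { 'num' }
The grammar is NOT LL(1).

Answer: No. Predict set conflict for P: { 'num' }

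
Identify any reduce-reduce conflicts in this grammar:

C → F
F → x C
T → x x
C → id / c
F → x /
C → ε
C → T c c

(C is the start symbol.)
Yes — I8: [C → .] vs [T → x x .]

A reduce-reduce conflict occurs when an LR(0) state has two complete items [A → α .] and [B → β .] — both call for a reduction, and with no lookahead the parser cannot choose between them.

Augment with C' → C and build the canonical LR(0) collection (I0 = CLOSURE({[C' → . C]}), then GOTO on every symbol after a dot until no new states appear). It has 13 states:
  I0: { [C → . F], [C → . T c c], [C → . id / c], [C → .], [C' → . C], [F → . x /], [F → . x C], [T → . x x] }  — shift, reduce
  I1: { [C' → C .] }  — accept
  I2: { [C → F .] }  — reduce
  I3: { [C → T . c c] }  — shift
  I4: { [C → id . / c] }  — shift
  I5: { [C → . F], [C → . T c c], [C → . id / c], [C → .], [F → . x /], [F → . x C], [F → x . /], [F → x . C], [T → . x x], [T → x . x] }  — shift, reduce
  I6: { [F → x / .] }  — reduce
  I7: { [F → x C .] }  — reduce
  I8: { [C → . F], [C → . T c c], [C → . id / c], [C → .], [F → . x /], [F → . x C], [F → x . /], [F → x . C], [T → . x x], [T → x . x], [T → x x .] }  — shift, 2 reduces
  I9: { [C → id / . c] }  — shift
  I10: { [C → id / c .] }  — reduce
  I11: { [C → T c . c] }  — shift
  I12: { [C → T c c .] }  — reduce

I8 contains complete items [C → .], [T → x x .] — reduce-reduce conflict.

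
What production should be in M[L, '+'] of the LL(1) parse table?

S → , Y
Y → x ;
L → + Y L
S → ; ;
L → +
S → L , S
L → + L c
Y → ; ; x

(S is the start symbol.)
To find M[L, '+'], we find productions for L where '+' is in the predict set (PREDICT(N → α) = (FIRST(α) \ {ε}) ∪ (FOLLOW(N) if α ⇒* ε)).

L → + Y L: PREDICT = { '+' }
  '+' is in predict set, so this production goes in M[L, '+']
L → +: PREDICT = { '+' }
  '+' is in predict set, so this production goes in M[L, '+']
L → + L c: PREDICT = { '+' }
  '+' is in predict set, so this production goes in M[L, '+']

M[L, '+'] = L → + Y L, L → +, L → + L c  (a multiply-defined cell — the grammar is not LL(1))

Answer: L → + Y L, L → +, L → + L c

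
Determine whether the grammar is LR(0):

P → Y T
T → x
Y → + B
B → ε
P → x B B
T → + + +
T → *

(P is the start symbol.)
Augment with P' → P and build the canonical LR(0) collection (I0 = CLOSURE({[P' → . P]}), then GOTO on every symbol after a dot until no new states appear). It has 14 states:
  I0: { [P → . Y T], [P → . x B B], [P' → . P], [Y → . + B] }  — shift
  I1: { [B → .], [Y → + . B] }  — reduce
  I2: { [P' → P .] }  — accept
  I3: { [P → Y . T], [T → . *], [T → . + + +], [T → . x] }  — shift
  I4: { [B → .], [P → x . B B] }  — reduce
  I5: { [B → .], [P → x B . B] }  — reduce
  I6: { [P → x B B .] }  — reduce
  I7: { [T → * .] }  — reduce
  I8: { [T → + . + +] }  — shift
  I9: { [P → Y T .] }  — reduce
  I10: { [T → x .] }  — reduce
  I11: { [T → + + . +] }  — shift
  I12: { [T → + + + .] }  — reduce
  I13: { [Y → + B .] }  — reduce

Every state is either a pure shift/goto state or contains exactly one complete item and nothing to shift — no conflicts. The grammar is LR(0).

Answer: Yes, the grammar is LR(0)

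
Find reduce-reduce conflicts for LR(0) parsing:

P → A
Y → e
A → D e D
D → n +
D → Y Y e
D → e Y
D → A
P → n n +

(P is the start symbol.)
Yes — I1: [D → A .] vs [P → A .]

Augment with P' → P and build the canonical LR(0) collection (I0 = CLOSURE({[P' → . P]}), then GOTO on every symbol after a dot until no new states appear). It has 18 states:
  I0: { [A → . D e D], [D → . A], [D → . Y Y e], [D → . e Y], [D → . n +], [P → . A], [P → . n n +], [P' → . P], [Y → . e] }  — shift
  I1: { [D → A .], [P → A .] }  — 2 reduces
  I2: { [A → D . e D] }  — shift
  I3: { [P' → P .] }  — accept
  I4: { [D → Y . Y e], [Y → . e] }  — shift
  I5: { [D → e . Y], [Y → . e], [Y → e .] }  — shift, reduce
  I6: { [D → n . +], [P → n . n +] }  — shift
  I7: { [D → n + .] }  — reduce
  I8: { [P → n n . +] }  — shift
  I9: { [P → n n + .] }  — reduce
  I10: { [D → e Y .] }  — reduce
  I11: { [Y → e .] }  — reduce
  I12: { [D → Y Y . e] }  — shift
  I13: { [D → Y Y e .] }  — reduce
  I14: { [A → . D e D], [A → D e . D], [D → . A], [D → . Y Y e], [D → . e Y], [D → . n +], [Y → . e] }  — shift
  I15: { [D → A .] }  — reduce
  I16: { [A → D . e D], [A → D e D .] }  — shift, reduce
  I17: { [D → n . +] }  — shift

I1 contains complete items [D → A .], [P → A .] — reduce-reduce conflict.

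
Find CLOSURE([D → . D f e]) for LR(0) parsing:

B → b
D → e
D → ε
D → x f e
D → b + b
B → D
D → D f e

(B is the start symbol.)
To compute CLOSURE, for each item [A → α.Bβ] where B is a non-terminal, add [B → .γ] for all productions B → γ; repeat for the newly added items until nothing changes.

Start with: [D → . D f e]
  [D → . D f e] has the dot before D: add [D → . e], [D → .], [D → . x f e], [D → . b + b]
No further items can be added.

CLOSURE = { [D → . D f e], [D → . b + b], [D → . e], [D → . x f e], [D → .] }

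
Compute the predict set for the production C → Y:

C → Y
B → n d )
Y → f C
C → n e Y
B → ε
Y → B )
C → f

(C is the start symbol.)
PREDICT(C → Y) = (FIRST(RHS) \ {ε}) ∪ (FOLLOW(C) if ε ∈ FIRST(RHS), i.e. RHS ⇒* ε)
FIRST(Y) = { ')', 'f', 'n' }
FIRST(Y) = { ')', 'f', 'n' }
ε ∉ FIRST(Y), so FOLLOW(C) is not added.
PREDICT(C → Y) = { ')', 'f', 'n' }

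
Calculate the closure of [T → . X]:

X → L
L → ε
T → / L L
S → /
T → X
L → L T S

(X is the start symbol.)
{ [L → . L T S], [L → .], [T → . X], [X → . L] }

To compute CLOSURE, for each item [A → α.Bβ] where B is a non-terminal, add [B → .γ] for all productions B → γ; repeat for the newly added items until nothing changes.

Start with: [T → . X]
  [T → . X] has the dot before X: add [X → . L]
  [X → . L] has the dot before L: add [L → .], [L → . L T S]
No further items can be added.

CLOSURE = { [L → . L T S], [L → .], [T → . X], [X → . L] }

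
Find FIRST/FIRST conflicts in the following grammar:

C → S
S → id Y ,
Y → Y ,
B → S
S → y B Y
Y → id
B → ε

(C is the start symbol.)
Yes. Y → Y ',' / Y → id on { 'id' }

A FIRST/FIRST conflict occurs when two productions N → α and N → β for the same non-terminal have FIRST(α) ∩ FIRST(β) ≠ ∅ (with ε ∈ FIRST of a nullable right-hand side, so two nullable alternatives also conflict).

FIRST sets of the non-terminals at (or reachable through a nullable prefix from) the front of some alternative:
  FIRST(Y) = { 'id' }
  FIRST(S) = { 'id', 'y' }

Productions for S:
  S → id Y ,: FIRST = { 'id' }
  S → y B Y: FIRST = { 'y' }
Productions for Y:
  Y → Y ,: FIRST = { 'id' }
  Y → id: FIRST = { 'id' }
Productions for B:
  B → S: FIRST = { 'id', 'y' }
  B → ε: FIRST = { ε }
C has only one production, so no FIRST/FIRST conflict is possible there.

Conflict for Y: Y → Y , and Y → id
  Overlap: { 'id' }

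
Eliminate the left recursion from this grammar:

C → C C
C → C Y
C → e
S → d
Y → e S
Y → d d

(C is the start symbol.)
C → e C'
C' → C C'
C' → Y C'
C' → ε
S → d
Y → e S
Y → d d

C is directly left-recursive. The standard transformation for
  A → A α₁ | ... | A α_m | β₁ | ... | β_n
is
  A  → β₁ A' | ... | β_n A'
  A' → α₁ A' | ... | α_m A' | ε

C → e becomes C → e C'
C → C C becomes C' → C C'
C → C Y becomes C' → Y C'
Add C' → ε

Productions for other non-terminals are unchanged:
  S → d
  Y → e S
  Y → d d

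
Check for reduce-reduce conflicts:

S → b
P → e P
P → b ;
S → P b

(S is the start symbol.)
A reduce-reduce conflict occurs when an LR(0) state has two complete items [A → α .] and [B → β .] — both call for a reduction, and with no lookahead the parser cannot choose between them.

Augment with S' → S and build the canonical LR(0) collection (I0 = CLOSURE({[S' → . S]}), then GOTO on every symbol after a dot until no new states appear). It has 9 states:
  I0: { [P → . b ;], [P → . e P], [S → . P b], [S → . b], [S' → . S] }  — shift
  I1: { [S → P . b] }  — shift
  I2: { [S' → S .] }  — accept
  I3: { [P → b . ;], [S → b .] }  — shift, reduce
  I4: { [P → . b ;], [P → . e P], [P → e . P] }  — shift
  I5: { [P → e P .] }  — reduce
  I6: { [P → b . ;] }  — shift
  I7: { [P → b ; .] }  — reduce
  I8: { [S → P b .] }  — reduce

No state contains more than one complete item.

Answer: No reduce-reduce conflicts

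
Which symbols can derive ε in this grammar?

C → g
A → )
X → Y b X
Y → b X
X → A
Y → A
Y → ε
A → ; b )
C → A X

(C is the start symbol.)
{ 'Y' }

A non-terminal is nullable if it can derive ε (the empty string): either it has an ε-production, or it has a production whose right-hand side consists entirely of nullable non-terminals.

ε-productions: Y → ε
So Y is immediately nullable.
No further non-terminal can be added: every production for the remaining non-terminals contains a terminal or a non-nullable non-terminal.
Nullable = { 'Y' }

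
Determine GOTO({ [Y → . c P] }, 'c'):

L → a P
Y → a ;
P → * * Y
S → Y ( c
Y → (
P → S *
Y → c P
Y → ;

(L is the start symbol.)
{ [P → . * * Y], [P → . S *], [S → . Y ( c], [Y → . (], [Y → . ;], [Y → . a ;], [Y → . c P], [Y → c . P] }

GOTO(I, 'c') = CLOSURE({ [A → αX.β] : [A → α.Xβ] ∈ I, X = 'c' })

Items with dot before 'c', with the dot advanced:
  [Y → . c P] → [Y → c . P]
Closure of the advanced items:
  [Y → c . P] has the dot before P: add [P → . * * Y], [P → . S *]
  [P → . S *] has the dot before S: add [S → . Y ( c]
  [S → . Y ( c] has the dot before Y: add [Y → . a ;], [Y → . (], [Y → . c P], [Y → . ;]

GOTO = { [P → . * * Y], [P → . S *], [S → . Y ( c], [Y → . (], [Y → . ;], [Y → . a ;], [Y → . c P], [Y → c . P] }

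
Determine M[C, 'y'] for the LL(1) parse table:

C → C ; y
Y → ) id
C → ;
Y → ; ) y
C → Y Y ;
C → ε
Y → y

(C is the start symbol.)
C → C ; y, C → Y Y ;

To find M[C, 'y'], we find productions for C where 'y' is in the predict set (PREDICT(N → α) = (FIRST(α) \ {ε}) ∪ (FOLLOW(N) if α ⇒* ε)).

Relevant sets:
  FIRST(C) = { ')', ';', 'y', ε }
  FIRST(Y) = { ')', ';', 'y' }
  FOLLOW(C) = { $, ';' }

C → C ; y: PREDICT = { ')', ';', 'y' }
  'y' is in predict set, so this production goes in M[C, 'y']
C → ;: PREDICT = { ';' }
C → Y Y ;: PREDICT = { ')', ';', 'y' }
  'y' is in predict set, so this production goes in M[C, 'y']
C → ε: PREDICT = { $, ';' }

M[C, 'y'] = C → C ; y, C → Y Y ;  (a multiply-defined cell — the grammar is not LL(1))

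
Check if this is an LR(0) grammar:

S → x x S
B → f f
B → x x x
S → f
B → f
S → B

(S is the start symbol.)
No. Shift-reduce conflict between [B → f .] and [B → f . f]

Augment with S' → S and build the canonical LR(0) collection (I0 = CLOSURE({[S' → . S]}), then GOTO on every symbol after a dot until no new states appear). It has 9 states:
  I0: { [B → . f f], [B → . f], [B → . x x x], [S → . B], [S → . f], [S → . x x S], [S' → . S] }  — shift
  I1: { [S → B .] }  — reduce
  I2: { [S' → S .] }  — accept
  I3: { [B → f . f], [B → f .], [S → f .] }  — shift, 2 reduces
  I4: { [B → x . x x], [S → x . x S] }  — shift
  I5: { [B → . f f], [B → . f], [B → . x x x], [B → x x . x], [S → . B], [S → . f], [S → . x x S], [S → x x . S] }  — shift
  I6: { [S → x x S .] }  — reduce
  I7: { [B → x . x x], [B → x x x .], [S → x . x S] }  — shift, reduce
  I8: { [B → f f .] }  — reduce

Conflict in state I3:
  Shift-reduce conflict between [B → f .] and [B → f . f]
So the grammar is NOT LR(0).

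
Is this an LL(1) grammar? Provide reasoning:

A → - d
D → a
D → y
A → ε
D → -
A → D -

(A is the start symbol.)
No. Predict set conflict for A: { '-' }

A grammar is LL(1) if for each non-terminal N with multiple productions, the predict sets of those productions are pairwise disjoint, where PREDICT(N → α) = (FIRST(α) \ {ε}) ∪ (FOLLOW(N) if α ⇒* ε).

Relevant sets:
  FIRST(D) = { '-', 'a', 'y' }
  FOLLOW(A) = { $ }

For A:
  PREDICT(A → '-' d) = { '-' }
  PREDICT(A → ε) = { $ }
  PREDICT(A → D '-') = { '-', 'a', 'y' }
For D:
  PREDICT(D → a) = { 'a' }
  PREDICT(D → y) = { 'y' }
  PREDICT(D → '-') = { '-' }

Conflict found: Predict set conflict for A: { '-' }
The grammar is NOT LL(1).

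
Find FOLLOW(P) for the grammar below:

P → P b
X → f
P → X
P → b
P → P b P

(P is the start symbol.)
{ $, 'b' }

P is the start symbol, so $ ∈ FOLLOW(P).
In P → P b: P is followed by b, add FIRST(b) \ {ε} = { 'b' }
In P → P b P: P is followed by b P, add FIRST(b P) \ {ε} = { 'b' }
In P → P b P: P is at the end; this adds FOLLOW(P) to itself — nothing new

Taking the union: FOLLOW(P) = { $, 'b' }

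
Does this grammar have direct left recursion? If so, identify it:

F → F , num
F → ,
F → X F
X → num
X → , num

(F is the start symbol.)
F → F , num: LEFT RECURSIVE (starts with F)
F → ,: starts with ','
F → X F: starts with X
X → num: starts with num
X → , num: starts with ','

The grammar has direct left recursion on: F.

Answer: Yes, F is left-recursive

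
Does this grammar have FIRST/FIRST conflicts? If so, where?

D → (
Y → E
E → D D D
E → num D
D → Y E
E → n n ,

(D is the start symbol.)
Yes. D → '(' / D → Y E on { '(' }; E → D D D / E → num D on { 'num' }; E → D D D / E → n n ',' on { 'n' }

A FIRST/FIRST conflict occurs when two productions N → α and N → β for the same non-terminal have FIRST(α) ∩ FIRST(β) ≠ ∅ (with ε ∈ FIRST of a nullable right-hand side, so two nullable alternatives also conflict).

FIRST sets of the non-terminals at (or reachable through a nullable prefix from) the front of some alternative:
  FIRST(Y) = { '(', 'n', 'num' }
  FIRST(D) = { '(', 'n', 'num' }

Productions for D:
  D → (: FIRST = { '(' }
  D → Y E: FIRST = { '(', 'n', 'num' }
Productions for E:
  E → D D D: FIRST = { '(', 'n', 'num' }
  E → num D: FIRST = { 'num' }
  E → n n ,: FIRST = { 'n' }
Y has only one production, so no FIRST/FIRST conflict is possible there.

Conflict for D: D → ( and D → Y E
  Overlap: { '(' }
Conflict for E: E → D D D and E → num D
  Overlap: { 'num' }
Conflict for E: E → D D D and E → n n ,
  Overlap: { 'n' }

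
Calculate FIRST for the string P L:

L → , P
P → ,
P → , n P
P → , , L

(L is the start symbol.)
{ ',' }

FIRST sets of the non-terminals involved (from the grammar, by fixed-point iteration):
  FIRST(P) = { ',' }

To compute FIRST(P L), process the symbols left to right:
Symbol P is a non-terminal. Add FIRST(P) \ {ε} = { ',' }
P is not nullable (ε ∉ FIRST(P)), so stop here.
FIRST(P L) = { ',' }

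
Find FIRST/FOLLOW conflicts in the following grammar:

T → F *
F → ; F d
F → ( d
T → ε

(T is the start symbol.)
No FIRST/FOLLOW conflicts.

A FIRST/FOLLOW conflict occurs when a non-terminal N has a nullable alternative N → β (β ⇒* ε) and another alternative N → α with FIRST(α) ∩ FOLLOW(N) ≠ ∅: on such a lookahead the parser cannot decide between expanding α and letting N vanish via β.

Nullable non-terminals: T.
FIRST sets used below: FIRST(F) = { '(', ';' }

T: nullable alternative(s) T → ε; FOLLOW(T) = { $ }
  T → F *: FIRST \ {ε} = { '(', ';' } — disjoint from FOLLOW(T)
  T → ε: FIRST \ {ε} = { } — this is the only nullable alternative, skip

F has no nullable alternative, so no FIRST/FOLLOW check is needed there.

No FIRST/FOLLOW conflicts found.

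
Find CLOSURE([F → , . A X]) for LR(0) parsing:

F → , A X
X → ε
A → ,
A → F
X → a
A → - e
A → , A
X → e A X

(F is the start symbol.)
{ [A → . , A], [A → . ,], [A → . - e], [A → . F], [F → , . A X], [F → . , A X] }

Start with: [F → , . A X]
  [F → , . A X] has the dot before A: add [A → . ,], [A → . F], [A → . - e], [A → . , A]
  [A → . F] has the dot before F: add [F → . , A X]
No further items can be added.

CLOSURE = { [A → . , A], [A → . ,], [A → . - e], [A → . F], [F → , . A X], [F → . , A X] }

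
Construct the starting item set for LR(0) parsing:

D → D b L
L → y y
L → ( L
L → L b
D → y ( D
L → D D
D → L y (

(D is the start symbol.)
First, augment the grammar with D' → D
I₀ = CLOSURE({ [D' → . D] }):
  [D' → . D] has the dot before D: add [D → . D b L], [D → . y ( D], [D → . L y (]
  [D → . L y (] has the dot before L: add [L → . y y], [L → . ( L], [L → . L b], [L → . D D]
No further items can be added.

I₀ = { [D → . D b L], [D → . L y (], [D → . y ( D], [D' → . D], [L → . ( L], [L → . D D], [L → . L b], [L → . y y] }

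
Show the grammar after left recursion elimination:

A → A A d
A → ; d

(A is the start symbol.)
A is directly left-recursive. The standard transformation for
  A → A α₁ | ... | A α_m | β₁ | ... | β_n
is
  A  → β₁ A' | ... | β_n A'
  A' → α₁ A' | ... | α_m A' | ε

A → ; d becomes A → ; d A'
A → A A d becomes A' → A d A'
Add A' → ε

Resulting grammar:
A → ; d A'
A' → A d A'
A' → ε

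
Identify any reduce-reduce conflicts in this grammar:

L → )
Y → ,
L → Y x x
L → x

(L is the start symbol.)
No reduce-reduce conflicts

A reduce-reduce conflict occurs when an LR(0) state has two complete items [A → α .] and [B → β .] — both call for a reduction, and with no lookahead the parser cannot choose between them.

Augment with L' → L and build the canonical LR(0) collection (I0 = CLOSURE({[L' → . L]}), then GOTO on every symbol after a dot until no new states appear). It has 8 states:
  I0: { [L → . )], [L → . Y x x], [L → . x], [L' → . L], [Y → . ,] }  — shift
  I1: { [L → ) .] }  — reduce
  I2: { [Y → , .] }  — reduce
  I3: { [L' → L .] }  — accept
  I4: { [L → Y . x x] }  — shift
  I5: { [L → x .] }  — reduce
  I6: { [L → Y x . x] }  — shift
  I7: { [L → Y x x .] }  — reduce

No state contains more than one complete item.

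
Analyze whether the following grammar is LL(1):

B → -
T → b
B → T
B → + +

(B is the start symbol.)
Yes, the grammar is LL(1).

A grammar is LL(1) if for each non-terminal N with multiple productions, the predict sets of those productions are pairwise disjoint, where PREDICT(N → α) = (FIRST(α) \ {ε}) ∪ (FOLLOW(N) if α ⇒* ε).

Relevant sets:
  FIRST(T) = { 'b' }

For B:
  PREDICT(B → '-') = { '-' }
  PREDICT(B → T) = { 'b' }
  PREDICT(B → '+' '+') = { '+' }
T has a single production, so nothing to check there.

All predict sets are disjoint. The grammar IS LL(1).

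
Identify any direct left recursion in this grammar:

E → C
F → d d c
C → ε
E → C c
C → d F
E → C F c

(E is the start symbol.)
Direct left recursion occurs when N → N α for some non-terminal N (the right-hand side begins with the left-hand side itself).

E → C: starts with C
F → d d c: starts with d
C → ε: starts with ε
E → C c: starts with C
C → d F: starts with d
E → C F c: starts with C

No direct left recursion found.

Answer: No direct left recursion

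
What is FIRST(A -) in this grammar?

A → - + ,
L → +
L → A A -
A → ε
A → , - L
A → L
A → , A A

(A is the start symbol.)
{ '+', ',', '-' }

FIRST sets of the non-terminals involved (from the grammar, by fixed-point iteration):
  FIRST(A) = { '+', ',', '-', ε }

To compute FIRST(A -), process the symbols left to right:
Symbol A is a non-terminal. Add FIRST(A) \ {ε} = { '+', ',', '-' }
A is nullable (ε ∈ FIRST(A)), continue to the next symbol.
Symbol - is a terminal. Add '-' and stop.
FIRST(A -) = { '+', ',', '-' }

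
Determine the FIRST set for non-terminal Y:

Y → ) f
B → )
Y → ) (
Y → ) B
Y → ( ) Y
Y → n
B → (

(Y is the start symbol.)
From Y → ) f:
  - ')' is a terminal: add ')' and stop
From Y → ) (:
  - ')' is a terminal: add ')' and stop
From Y → ) B:
  - ')' is a terminal: add ')' and stop
From Y → ( ) Y:
  - '(' is a terminal: add '(' and stop
From Y → n:
  - n is a terminal: add 'n' and stop

Collecting: FIRST(Y) = { '(', ')', 'n' }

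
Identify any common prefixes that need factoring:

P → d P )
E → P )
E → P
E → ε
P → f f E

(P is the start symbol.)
Left-factoring is needed when two productions for the same non-terminal
share a common prefix on the right-hand side.

Productions for P:
  P → d P )
  P → f f E
Productions for E:
  E → P )
  E → P
  E → ε

Found common prefix 'P' in productions for E

Answer: Yes, E has productions with common prefix 'P'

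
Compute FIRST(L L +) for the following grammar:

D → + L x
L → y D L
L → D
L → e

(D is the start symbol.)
FIRST sets of the non-terminals involved (from the grammar, by fixed-point iteration):
  FIRST(L) = { '+', 'e', 'y' }

To compute FIRST(L L +), process the symbols left to right:
Symbol L is a non-terminal. Add FIRST(L) \ {ε} = { '+', 'e', 'y' }
L is not nullable (ε ∉ FIRST(L)), so stop here.
FIRST(L L +) = { '+', 'e', 'y' }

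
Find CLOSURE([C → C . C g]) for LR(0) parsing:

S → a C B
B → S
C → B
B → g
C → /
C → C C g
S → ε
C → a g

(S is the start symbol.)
To compute CLOSURE, for each item [A → α.Bβ] where B is a non-terminal, add [B → .γ] for all productions B → γ; repeat for the newly added items until nothing changes.

Start with: [C → C . C g]
  [C → C . C g] has the dot before C: add [C → . B], [C → . /], [C → . C C g], [C → . a g]
  [C → . B] has the dot before B: add [B → . S], [B → . g]
  [B → . S] has the dot before S: add [S → . a C B], [S → .]
No further items can be added.

CLOSURE = { [B → . S], [B → . g], [C → . /], [C → . B], [C → . C C g], [C → . a g], [C → C . C g], [S → . a C B], [S → .] }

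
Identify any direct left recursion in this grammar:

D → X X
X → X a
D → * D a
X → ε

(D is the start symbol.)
Yes, X is left-recursive

D → X X: starts with X
X → X a: LEFT RECURSIVE (starts with X)
D → * D a: starts with '*'
X → ε: starts with ε

The grammar has direct left recursion on: X.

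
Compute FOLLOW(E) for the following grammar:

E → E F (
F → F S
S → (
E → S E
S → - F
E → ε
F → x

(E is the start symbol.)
{ $, 'x' }

To compute FOLLOW(E), find every occurrence of E on a right-hand side N → α E β: add FIRST(β) \ {ε}, and if β is empty or nullable also add FOLLOW(N). Iterate to a fixed point.

E is the start symbol, so $ ∈ FOLLOW(E).
In E → E F (: E is followed by F '(', add FIRST(F '(') \ {ε} = { 'x' }
In E → S E: E is at the end; this adds FOLLOW(E) to itself — nothing new

Taking the union: FOLLOW(E) = { $, 'x' }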